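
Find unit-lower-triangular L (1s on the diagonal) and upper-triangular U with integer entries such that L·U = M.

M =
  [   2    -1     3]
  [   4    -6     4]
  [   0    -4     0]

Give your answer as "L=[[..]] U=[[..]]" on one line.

L=[[1,0,0],[2,1,0],[0,1,1]] U=[[2,-1,3],[0,-4,-2],[0,0,2]]

  r1 -= 2·r0 → [0,-4,-2]
  r2 -= 0·r0 → [0,-4,0]
  r2 -= 1·r1 → [0,0,2]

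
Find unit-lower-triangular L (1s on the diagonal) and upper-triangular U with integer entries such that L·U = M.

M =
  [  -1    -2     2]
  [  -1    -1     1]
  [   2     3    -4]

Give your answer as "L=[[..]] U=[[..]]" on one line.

  r1 -= 1·r0 → [0,1,-1]
  r2 -= -2·r0 → [0,-1,0]
  r2 -= -1·r1 → [0,0,-1]

L=[[1,0,0],[1,1,0],[-2,-1,1]] U=[[-1,-2,2],[0,1,-1],[0,0,-1]]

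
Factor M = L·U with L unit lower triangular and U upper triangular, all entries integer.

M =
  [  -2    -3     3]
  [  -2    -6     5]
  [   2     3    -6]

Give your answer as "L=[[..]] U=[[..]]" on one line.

  row1 -= 1·row0 → [0,-3,2]
  row2 -= -1·row0 → [0,0,-3]
  row2 -= 0·row1 → [0,0,-3]

L=[[1,0,0],[1,1,0],[-1,0,1]] U=[[-2,-3,3],[0,-3,2],[0,0,-3]]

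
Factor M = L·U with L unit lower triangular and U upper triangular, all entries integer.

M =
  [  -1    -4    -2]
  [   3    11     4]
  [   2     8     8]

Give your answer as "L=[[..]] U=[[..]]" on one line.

  r1 -= -3·r0 → [0,-1,-2]
  r2 -= -2·r0 → [0,0,4]
  r2 -= 0·r1 → [0,0,4]

L=[[1,0,0],[-3,1,0],[-2,0,1]] U=[[-1,-4,-2],[0,-1,-2],[0,0,4]]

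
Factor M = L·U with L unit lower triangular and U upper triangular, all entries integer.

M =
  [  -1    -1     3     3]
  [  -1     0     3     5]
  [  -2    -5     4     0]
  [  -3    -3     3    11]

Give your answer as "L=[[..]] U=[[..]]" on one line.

  R1 -= 1·R0 → [0,1,0,2]
  R2 -= 2·R0 → [0,-3,-2,-6]
  R3 -= 3·R0 → [0,0,-6,2]
  R2 -= -3·R1 → [0,0,-2,0]
  R3 -= 0·R1 → [0,0,-6,2]
  R3 -= 3·R2 → [0,0,0,2]

L=[[1,0,0,0],[1,1,0,0],[2,-3,1,0],[3,0,3,1]] U=[[-1,-1,3,3],[0,1,0,2],[0,0,-2,0],[0,0,0,2]]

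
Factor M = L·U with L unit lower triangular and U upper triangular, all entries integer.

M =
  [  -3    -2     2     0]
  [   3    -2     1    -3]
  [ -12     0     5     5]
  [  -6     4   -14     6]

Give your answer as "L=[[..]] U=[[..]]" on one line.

L=[[1,0,0,0],[-1,1,0,0],[4,-2,1,0],[2,-2,-4,1]] U=[[-3,-2,2,0],[0,-4,3,-3],[0,0,3,-1],[0,0,0,-4]]

  r1 -= -1·r0 → [0,-4,3,-3]
  r2 -= 4·r0 → [0,8,-3,5]
  r3 -= 2·r0 → [0,8,-18,6]
  r2 -= -2·r1 → [0,0,3,-1]
  r3 -= -2·r1 → [0,0,-12,0]
  r3 -= -4·r2 → [0,0,0,-4]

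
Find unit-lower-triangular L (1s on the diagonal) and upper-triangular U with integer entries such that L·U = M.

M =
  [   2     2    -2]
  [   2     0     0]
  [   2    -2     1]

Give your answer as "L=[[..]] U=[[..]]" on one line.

  row1 -= 1·row0 → [0,-2,2]
  row2 -= 1·row0 → [0,-4,3]
  row2 -= 2·row1 → [0,0,-1]

L=[[1,0,0],[1,1,0],[1,2,1]] U=[[2,2,-2],[0,-2,2],[0,0,-1]]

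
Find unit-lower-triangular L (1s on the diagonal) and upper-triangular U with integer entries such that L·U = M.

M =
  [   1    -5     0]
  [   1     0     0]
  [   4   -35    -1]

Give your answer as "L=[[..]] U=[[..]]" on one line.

L=[[1,0,0],[1,1,0],[4,-3,1]] U=[[1,-5,0],[0,5,0],[0,0,-1]]

  row1 -= 1·row0 → [0,5,0]
  row2 -= 4·row0 → [0,-15,-1]
  row2 -= -3·row1 → [0,0,-1]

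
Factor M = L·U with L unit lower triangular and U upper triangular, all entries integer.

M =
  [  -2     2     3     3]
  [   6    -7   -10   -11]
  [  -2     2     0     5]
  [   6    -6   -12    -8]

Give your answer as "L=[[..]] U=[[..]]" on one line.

L=[[1,0,0,0],[-3,1,0,0],[1,0,1,0],[-3,0,1,1]] U=[[-2,2,3,3],[0,-1,-1,-2],[0,0,-3,2],[0,0,0,-1]]

  R1 -= -3·R0 → [0,-1,-1,-2]
  R2 -= 1·R0 → [0,0,-3,2]
  R3 -= -3·R0 → [0,0,-3,1]
  R2 -= 0·R1 → [0,0,-3,2]
  R3 -= 0·R1 → [0,0,-3,1]
  R3 -= 1·R2 → [0,0,0,-1]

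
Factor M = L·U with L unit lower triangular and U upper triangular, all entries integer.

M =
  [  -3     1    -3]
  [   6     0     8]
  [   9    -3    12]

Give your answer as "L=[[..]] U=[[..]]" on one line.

L=[[1,0,0],[-2,1,0],[-3,0,1]] U=[[-3,1,-3],[0,2,2],[0,0,3]]

  r1 -= -2·r0 → [0,2,2]
  r2 -= -3·r0 → [0,0,3]
  r2 -= 0·r1 → [0,0,3]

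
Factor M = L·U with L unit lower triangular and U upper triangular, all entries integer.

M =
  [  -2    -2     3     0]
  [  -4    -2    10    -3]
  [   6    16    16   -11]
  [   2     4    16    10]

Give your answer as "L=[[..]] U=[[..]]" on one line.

  r1 -= 2·r0 → [0,2,4,-3]
  r2 -= -3·r0 → [0,10,25,-11]
  r3 -= -1·r0 → [0,2,19,10]
  r2 -= 5·r1 → [0,0,5,4]
  r3 -= 1·r1 → [0,0,15,13]
  r3 -= 3·r2 → [0,0,0,1]

L=[[1,0,0,0],[2,1,0,0],[-3,5,1,0],[-1,1,3,1]] U=[[-2,-2,3,0],[0,2,4,-3],[0,0,5,4],[0,0,0,1]]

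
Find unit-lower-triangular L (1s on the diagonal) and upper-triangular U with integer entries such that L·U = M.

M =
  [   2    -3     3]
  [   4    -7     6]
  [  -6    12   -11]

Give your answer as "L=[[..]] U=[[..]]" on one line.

L=[[1,0,0],[2,1,0],[-3,-3,1]] U=[[2,-3,3],[0,-1,0],[0,0,-2]]

  r1 -= 2·r0 → [0,-1,0]
  r2 -= -3·r0 → [0,3,-2]
  r2 -= -3·r1 → [0,0,-2]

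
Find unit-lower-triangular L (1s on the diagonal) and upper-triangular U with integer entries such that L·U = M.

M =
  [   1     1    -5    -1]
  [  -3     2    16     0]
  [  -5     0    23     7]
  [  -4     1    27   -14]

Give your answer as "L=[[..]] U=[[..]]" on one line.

  r1 -= -3·r0 → [0,5,1,-3]
  r2 -= -5·r0 → [0,5,-2,2]
  r3 -= -4·r0 → [0,5,7,-18]
  r2 -= 1·r1 → [0,0,-3,5]
  r3 -= 1·r1 → [0,0,6,-15]
  r3 -= -2·r2 → [0,0,0,-5]

L=[[1,0,0,0],[-3,1,0,0],[-5,1,1,0],[-4,1,-2,1]] U=[[1,1,-5,-1],[0,5,1,-3],[0,0,-3,5],[0,0,0,-5]]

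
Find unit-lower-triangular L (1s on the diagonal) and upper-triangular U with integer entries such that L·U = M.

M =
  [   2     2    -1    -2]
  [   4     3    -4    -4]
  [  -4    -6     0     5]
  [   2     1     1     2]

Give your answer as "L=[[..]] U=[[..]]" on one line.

  R1 -= 2·R0 → [0,-1,-2,0]
  R2 -= -2·R0 → [0,-2,-2,1]
  R3 -= 1·R0 → [0,-1,2,4]
  R2 -= 2·R1 → [0,0,2,1]
  R3 -= 1·R1 → [0,0,4,4]
  R3 -= 2·R2 → [0,0,0,2]

L=[[1,0,0,0],[2,1,0,0],[-2,2,1,0],[1,1,2,1]] U=[[2,2,-1,-2],[0,-1,-2,0],[0,0,2,1],[0,0,0,2]]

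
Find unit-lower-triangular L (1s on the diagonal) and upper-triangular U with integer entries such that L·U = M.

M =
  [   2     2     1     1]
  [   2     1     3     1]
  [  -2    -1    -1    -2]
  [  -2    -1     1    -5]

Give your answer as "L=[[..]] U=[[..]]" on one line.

L=[[1,0,0,0],[1,1,0,0],[-1,-1,1,0],[-1,-1,2,1]] U=[[2,2,1,1],[0,-1,2,0],[0,0,2,-1],[0,0,0,-2]]

  r1 -= 1·r0 → [0,-1,2,0]
  r2 -= -1·r0 → [0,1,0,-1]
  r3 -= -1·r0 → [0,1,2,-4]
  r2 -= -1·r1 → [0,0,2,-1]
  r3 -= -1·r1 → [0,0,4,-4]
  r3 -= 2·r2 → [0,0,0,-2]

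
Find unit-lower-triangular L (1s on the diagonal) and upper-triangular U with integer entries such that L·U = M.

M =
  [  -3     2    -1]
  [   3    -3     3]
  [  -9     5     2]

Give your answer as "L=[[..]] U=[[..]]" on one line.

L=[[1,0,0],[-1,1,0],[3,1,1]] U=[[-3,2,-1],[0,-1,2],[0,0,3]]

  r1 -= -1·r0 → [0,-1,2]
  r2 -= 3·r0 → [0,-1,5]
  r2 -= 1·r1 → [0,0,3]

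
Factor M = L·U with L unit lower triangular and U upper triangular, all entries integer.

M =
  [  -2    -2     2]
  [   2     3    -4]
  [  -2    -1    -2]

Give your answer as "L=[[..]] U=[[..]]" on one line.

L=[[1,0,0],[-1,1,0],[1,1,1]] U=[[-2,-2,2],[0,1,-2],[0,0,-2]]

  R1 -= -1·R0 → [0,1,-2]
  R2 -= 1·R0 → [0,1,-4]
  R2 -= 1·R1 → [0,0,-2]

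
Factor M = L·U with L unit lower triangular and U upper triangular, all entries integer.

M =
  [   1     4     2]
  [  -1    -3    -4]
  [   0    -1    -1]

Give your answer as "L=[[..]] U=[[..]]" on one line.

  R1 -= -1·R0 → [0,1,-2]
  R2 -= 0·R0 → [0,-1,-1]
  R2 -= -1·R1 → [0,0,-3]

L=[[1,0,0],[-1,1,0],[0,-1,1]] U=[[1,4,2],[0,1,-2],[0,0,-3]]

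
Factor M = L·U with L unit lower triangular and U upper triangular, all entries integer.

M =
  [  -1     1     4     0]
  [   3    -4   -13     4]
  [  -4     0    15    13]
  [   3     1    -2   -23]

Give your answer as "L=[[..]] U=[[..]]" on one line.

L=[[1,0,0,0],[-3,1,0,0],[4,4,1,0],[-3,-4,2,1]] U=[[-1,1,4,0],[0,-1,-1,4],[0,0,3,-3],[0,0,0,-1]]

  R1 -= -3·R0 → [0,-1,-1,4]
  R2 -= 4·R0 → [0,-4,-1,13]
  R3 -= -3·R0 → [0,4,10,-23]
  R2 -= 4·R1 → [0,0,3,-3]
  R3 -= -4·R1 → [0,0,6,-7]
  R3 -= 2·R2 → [0,0,0,-1]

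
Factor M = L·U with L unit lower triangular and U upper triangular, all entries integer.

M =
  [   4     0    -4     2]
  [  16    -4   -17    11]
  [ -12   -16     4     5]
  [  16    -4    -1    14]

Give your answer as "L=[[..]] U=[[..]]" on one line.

L=[[1,0,0,0],[4,1,0,0],[-3,4,1,0],[4,1,-4,1]] U=[[4,0,-4,2],[0,-4,-1,3],[0,0,-4,-1],[0,0,0,-1]]

  r1 -= 4·r0 → [0,-4,-1,3]
  r2 -= -3·r0 → [0,-16,-8,11]
  r3 -= 4·r0 → [0,-4,15,6]
  r2 -= 4·r1 → [0,0,-4,-1]
  r3 -= 1·r1 → [0,0,16,3]
  r3 -= -4·r2 → [0,0,0,-1]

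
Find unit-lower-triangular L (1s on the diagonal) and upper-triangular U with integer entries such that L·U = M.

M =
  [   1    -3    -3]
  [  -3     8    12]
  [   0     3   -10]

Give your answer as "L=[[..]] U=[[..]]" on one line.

  r1 -= -3·r0 → [0,-1,3]
  r2 -= 0·r0 → [0,3,-10]
  r2 -= -3·r1 → [0,0,-1]

L=[[1,0,0],[-3,1,0],[0,-3,1]] U=[[1,-3,-3],[0,-1,3],[0,0,-1]]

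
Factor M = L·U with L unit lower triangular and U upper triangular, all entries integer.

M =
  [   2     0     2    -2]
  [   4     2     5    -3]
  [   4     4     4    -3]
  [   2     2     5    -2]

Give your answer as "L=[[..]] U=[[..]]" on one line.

  R1 -= 2·R0 → [0,2,1,1]
  R2 -= 2·R0 → [0,4,0,1]
  R3 -= 1·R0 → [0,2,3,0]
  R2 -= 2·R1 → [0,0,-2,-1]
  R3 -= 1·R1 → [0,0,2,-1]
  R3 -= -1·R2 → [0,0,0,-2]

L=[[1,0,0,0],[2,1,0,0],[2,2,1,0],[1,1,-1,1]] U=[[2,0,2,-2],[0,2,1,1],[0,0,-2,-1],[0,0,0,-2]]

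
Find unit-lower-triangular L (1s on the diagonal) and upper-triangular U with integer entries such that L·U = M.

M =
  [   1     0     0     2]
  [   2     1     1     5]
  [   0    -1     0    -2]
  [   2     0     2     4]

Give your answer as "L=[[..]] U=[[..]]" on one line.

L=[[1,0,0,0],[2,1,0,0],[0,-1,1,0],[2,0,2,1]] U=[[1,0,0,2],[0,1,1,1],[0,0,1,-1],[0,0,0,2]]

  r1 -= 2·r0 → [0,1,1,1]
  r2 -= 0·r0 → [0,-1,0,-2]
  r3 -= 2·r0 → [0,0,2,0]
  r2 -= -1·r1 → [0,0,1,-1]
  r3 -= 0·r1 → [0,0,2,0]
  r3 -= 2·r2 → [0,0,0,2]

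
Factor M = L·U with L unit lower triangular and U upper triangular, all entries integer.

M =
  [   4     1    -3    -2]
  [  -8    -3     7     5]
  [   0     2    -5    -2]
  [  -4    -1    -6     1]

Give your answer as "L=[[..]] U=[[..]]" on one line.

  R1 -= -2·R0 → [0,-1,1,1]
  R2 -= 0·R0 → [0,2,-5,-2]
  R3 -= -1·R0 → [0,0,-9,-1]
  R2 -= -2·R1 → [0,0,-3,0]
  R3 -= 0·R1 → [0,0,-9,-1]
  R3 -= 3·R2 → [0,0,0,-1]

L=[[1,0,0,0],[-2,1,0,0],[0,-2,1,0],[-1,0,3,1]] U=[[4,1,-3,-2],[0,-1,1,1],[0,0,-3,0],[0,0,0,-1]]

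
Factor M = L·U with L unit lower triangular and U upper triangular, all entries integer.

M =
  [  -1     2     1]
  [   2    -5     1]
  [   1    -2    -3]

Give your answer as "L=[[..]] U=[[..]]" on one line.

L=[[1,0,0],[-2,1,0],[-1,0,1]] U=[[-1,2,1],[0,-1,3],[0,0,-2]]

  R1 -= -2·R0 → [0,-1,3]
  R2 -= -1·R0 → [0,0,-2]
  R2 -= 0·R1 → [0,0,-2]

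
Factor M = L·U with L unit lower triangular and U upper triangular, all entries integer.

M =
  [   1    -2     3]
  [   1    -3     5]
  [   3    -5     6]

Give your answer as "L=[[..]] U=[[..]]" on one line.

  row1 -= 1·row0 → [0,-1,2]
  row2 -= 3·row0 → [0,1,-3]
  row2 -= -1·row1 → [0,0,-1]

L=[[1,0,0],[1,1,0],[3,-1,1]] U=[[1,-2,3],[0,-1,2],[0,0,-1]]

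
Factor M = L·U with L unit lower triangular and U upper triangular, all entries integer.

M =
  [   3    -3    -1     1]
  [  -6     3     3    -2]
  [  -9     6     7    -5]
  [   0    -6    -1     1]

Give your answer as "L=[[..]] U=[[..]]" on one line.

L=[[1,0,0,0],[-2,1,0,0],[-3,1,1,0],[0,2,-1,1]] U=[[3,-3,-1,1],[0,-3,1,0],[0,0,3,-2],[0,0,0,-1]]

  R1 -= -2·R0 → [0,-3,1,0]
  R2 -= -3·R0 → [0,-3,4,-2]
  R3 -= 0·R0 → [0,-6,-1,1]
  R2 -= 1·R1 → [0,0,3,-2]
  R3 -= 2·R1 → [0,0,-3,1]
  R3 -= -1·R2 → [0,0,0,-1]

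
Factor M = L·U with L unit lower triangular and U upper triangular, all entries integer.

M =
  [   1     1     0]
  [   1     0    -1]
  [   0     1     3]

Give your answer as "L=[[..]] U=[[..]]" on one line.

L=[[1,0,0],[1,1,0],[0,-1,1]] U=[[1,1,0],[0,-1,-1],[0,0,2]]

  r1 -= 1·r0 → [0,-1,-1]
  r2 -= 0·r0 → [0,1,3]
  r2 -= -1·r1 → [0,0,2]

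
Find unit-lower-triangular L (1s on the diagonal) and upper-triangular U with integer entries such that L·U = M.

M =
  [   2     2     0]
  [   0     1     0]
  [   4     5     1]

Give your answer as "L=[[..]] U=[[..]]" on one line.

L=[[1,0,0],[0,1,0],[2,1,1]] U=[[2,2,0],[0,1,0],[0,0,1]]

  r1 -= 0·r0 → [0,1,0]
  r2 -= 2·r0 → [0,1,1]
  r2 -= 1·r1 → [0,0,1]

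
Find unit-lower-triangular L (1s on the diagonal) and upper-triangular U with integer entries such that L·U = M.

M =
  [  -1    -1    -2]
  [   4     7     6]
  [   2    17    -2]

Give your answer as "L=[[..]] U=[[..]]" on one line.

  r1 -= -4·r0 → [0,3,-2]
  r2 -= -2·r0 → [0,15,-6]
  r2 -= 5·r1 → [0,0,4]

L=[[1,0,0],[-4,1,0],[-2,5,1]] U=[[-1,-1,-2],[0,3,-2],[0,0,4]]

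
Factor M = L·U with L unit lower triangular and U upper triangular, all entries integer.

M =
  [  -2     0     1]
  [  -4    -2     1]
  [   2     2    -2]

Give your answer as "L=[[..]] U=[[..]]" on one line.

  R1 -= 2·R0 → [0,-2,-1]
  R2 -= -1·R0 → [0,2,-1]
  R2 -= -1·R1 → [0,0,-2]

L=[[1,0,0],[2,1,0],[-1,-1,1]] U=[[-2,0,1],[0,-2,-1],[0,0,-2]]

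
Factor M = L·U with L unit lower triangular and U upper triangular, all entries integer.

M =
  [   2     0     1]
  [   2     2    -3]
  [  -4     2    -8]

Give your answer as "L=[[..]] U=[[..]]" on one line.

L=[[1,0,0],[1,1,0],[-2,1,1]] U=[[2,0,1],[0,2,-4],[0,0,-2]]

  r1 -= 1·r0 → [0,2,-4]
  r2 -= -2·r0 → [0,2,-6]
  r2 -= 1·r1 → [0,0,-2]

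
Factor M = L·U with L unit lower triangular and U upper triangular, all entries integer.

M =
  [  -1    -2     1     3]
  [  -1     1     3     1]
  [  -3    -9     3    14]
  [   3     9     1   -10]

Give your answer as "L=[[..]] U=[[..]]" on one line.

L=[[1,0,0,0],[1,1,0,0],[3,-1,1,0],[-3,1,1,1]] U=[[-1,-2,1,3],[0,3,2,-2],[0,0,2,3],[0,0,0,-2]]

  r1 -= 1·r0 → [0,3,2,-2]
  r2 -= 3·r0 → [0,-3,0,5]
  r3 -= -3·r0 → [0,3,4,-1]
  r2 -= -1·r1 → [0,0,2,3]
  r3 -= 1·r1 → [0,0,2,1]
  r3 -= 1·r2 → [0,0,0,-2]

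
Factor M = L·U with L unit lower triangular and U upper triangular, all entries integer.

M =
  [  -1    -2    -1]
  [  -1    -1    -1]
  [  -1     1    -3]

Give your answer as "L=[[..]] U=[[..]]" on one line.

  R1 -= 1·R0 → [0,1,0]
  R2 -= 1·R0 → [0,3,-2]
  R2 -= 3·R1 → [0,0,-2]

L=[[1,0,0],[1,1,0],[1,3,1]] U=[[-1,-2,-1],[0,1,0],[0,0,-2]]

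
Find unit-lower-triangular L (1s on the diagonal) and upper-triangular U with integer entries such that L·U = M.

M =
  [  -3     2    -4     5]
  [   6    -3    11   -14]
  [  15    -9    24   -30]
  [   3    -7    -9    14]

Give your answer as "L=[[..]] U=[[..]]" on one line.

L=[[1,0,0,0],[-2,1,0,0],[-5,1,1,0],[-1,-5,2,1]] U=[[-3,2,-4,5],[0,1,3,-4],[0,0,1,-1],[0,0,0,1]]

  R1 -= -2·R0 → [0,1,3,-4]
  R2 -= -5·R0 → [0,1,4,-5]
  R3 -= -1·R0 → [0,-5,-13,19]
  R2 -= 1·R1 → [0,0,1,-1]
  R3 -= -5·R1 → [0,0,2,-1]
  R3 -= 2·R2 → [0,0,0,1]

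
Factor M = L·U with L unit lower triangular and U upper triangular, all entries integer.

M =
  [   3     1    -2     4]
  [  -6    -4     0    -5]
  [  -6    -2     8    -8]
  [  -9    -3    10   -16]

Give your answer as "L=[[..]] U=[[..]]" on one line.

L=[[1,0,0,0],[-2,1,0,0],[-2,0,1,0],[-3,0,1,1]] U=[[3,1,-2,4],[0,-2,-4,3],[0,0,4,0],[0,0,0,-4]]

  row1 -= -2·row0 → [0,-2,-4,3]
  row2 -= -2·row0 → [0,0,4,0]
  row3 -= -3·row0 → [0,0,4,-4]
  row2 -= 0·row1 → [0,0,4,0]
  row3 -= 0·row1 → [0,0,4,-4]
  row3 -= 1·row2 → [0,0,0,-4]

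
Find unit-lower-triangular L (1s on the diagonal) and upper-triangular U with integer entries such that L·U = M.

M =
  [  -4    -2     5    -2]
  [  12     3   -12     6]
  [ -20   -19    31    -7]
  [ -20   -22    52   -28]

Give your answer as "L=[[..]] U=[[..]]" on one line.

L=[[1,0,0,0],[-3,1,0,0],[5,3,1,0],[5,4,-5,1]] U=[[-4,-2,5,-2],[0,-3,3,0],[0,0,-3,3],[0,0,0,-3]]

  R1 -= -3·R0 → [0,-3,3,0]
  R2 -= 5·R0 → [0,-9,6,3]
  R3 -= 5·R0 → [0,-12,27,-18]
  R2 -= 3·R1 → [0,0,-3,3]
  R3 -= 4·R1 → [0,0,15,-18]
  R3 -= -5·R2 → [0,0,0,-3]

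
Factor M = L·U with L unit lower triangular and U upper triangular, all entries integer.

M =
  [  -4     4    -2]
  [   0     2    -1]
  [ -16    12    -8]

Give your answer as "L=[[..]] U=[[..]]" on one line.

  row1 -= 0·row0 → [0,2,-1]
  row2 -= 4·row0 → [0,-4,0]
  row2 -= -2·row1 → [0,0,-2]

L=[[1,0,0],[0,1,0],[4,-2,1]] U=[[-4,4,-2],[0,2,-1],[0,0,-2]]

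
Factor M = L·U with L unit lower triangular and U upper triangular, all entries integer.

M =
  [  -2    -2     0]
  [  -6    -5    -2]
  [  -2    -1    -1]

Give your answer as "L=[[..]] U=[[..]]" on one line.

L=[[1,0,0],[3,1,0],[1,1,1]] U=[[-2,-2,0],[0,1,-2],[0,0,1]]

  r1 -= 3·r0 → [0,1,-2]
  r2 -= 1·r0 → [0,1,-1]
  r2 -= 1·r1 → [0,0,1]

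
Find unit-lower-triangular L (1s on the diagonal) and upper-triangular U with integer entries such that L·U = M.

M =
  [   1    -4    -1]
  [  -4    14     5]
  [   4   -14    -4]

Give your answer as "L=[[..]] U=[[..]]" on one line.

  r1 -= -4·r0 → [0,-2,1]
  r2 -= 4·r0 → [0,2,0]
  r2 -= -1·r1 → [0,0,1]

L=[[1,0,0],[-4,1,0],[4,-1,1]] U=[[1,-4,-1],[0,-2,1],[0,0,1]]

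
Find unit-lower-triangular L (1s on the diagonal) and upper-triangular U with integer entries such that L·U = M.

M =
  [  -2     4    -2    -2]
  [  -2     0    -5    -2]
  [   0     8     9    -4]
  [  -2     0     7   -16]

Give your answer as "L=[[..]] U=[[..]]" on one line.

L=[[1,0,0,0],[1,1,0,0],[0,-2,1,0],[1,1,4,1]] U=[[-2,4,-2,-2],[0,-4,-3,0],[0,0,3,-4],[0,0,0,2]]

  R1 -= 1·R0 → [0,-4,-3,0]
  R2 -= 0·R0 → [0,8,9,-4]
  R3 -= 1·R0 → [0,-4,9,-14]
  R2 -= -2·R1 → [0,0,3,-4]
  R3 -= 1·R1 → [0,0,12,-14]
  R3 -= 4·R2 → [0,0,0,2]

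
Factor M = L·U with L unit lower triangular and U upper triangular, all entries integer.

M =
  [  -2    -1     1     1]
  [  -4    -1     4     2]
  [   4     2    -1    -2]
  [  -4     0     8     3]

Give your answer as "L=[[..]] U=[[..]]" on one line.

  R1 -= 2·R0 → [0,1,2,0]
  R2 -= -2·R0 → [0,0,1,0]
  R3 -= 2·R0 → [0,2,6,1]
  R2 -= 0·R1 → [0,0,1,0]
  R3 -= 2·R1 → [0,0,2,1]
  R3 -= 2·R2 → [0,0,0,1]

L=[[1,0,0,0],[2,1,0,0],[-2,0,1,0],[2,2,2,1]] U=[[-2,-1,1,1],[0,1,2,0],[0,0,1,0],[0,0,0,1]]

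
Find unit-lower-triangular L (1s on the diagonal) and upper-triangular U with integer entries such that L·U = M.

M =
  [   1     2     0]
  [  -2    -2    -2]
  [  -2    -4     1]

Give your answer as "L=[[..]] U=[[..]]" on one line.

  r1 -= -2·r0 → [0,2,-2]
  r2 -= -2·r0 → [0,0,1]
  r2 -= 0·r1 → [0,0,1]

L=[[1,0,0],[-2,1,0],[-2,0,1]] U=[[1,2,0],[0,2,-2],[0,0,1]]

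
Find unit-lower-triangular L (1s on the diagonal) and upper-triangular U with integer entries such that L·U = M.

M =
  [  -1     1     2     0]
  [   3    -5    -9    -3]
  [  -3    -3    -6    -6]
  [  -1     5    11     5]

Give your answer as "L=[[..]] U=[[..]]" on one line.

L=[[1,0,0,0],[-3,1,0,0],[3,3,1,0],[1,-2,-1,1]] U=[[-1,1,2,0],[0,-2,-3,-3],[0,0,-3,3],[0,0,0,2]]

  row1 -= -3·row0 → [0,-2,-3,-3]
  row2 -= 3·row0 → [0,-6,-12,-6]
  row3 -= 1·row0 → [0,4,9,5]
  row2 -= 3·row1 → [0,0,-3,3]
  row3 -= -2·row1 → [0,0,3,-1]
  row3 -= -1·row2 → [0,0,0,2]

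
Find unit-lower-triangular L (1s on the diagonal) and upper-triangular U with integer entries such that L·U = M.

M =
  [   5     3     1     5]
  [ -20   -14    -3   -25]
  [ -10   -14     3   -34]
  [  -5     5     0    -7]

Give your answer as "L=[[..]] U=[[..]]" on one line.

  r1 -= -4·r0 → [0,-2,1,-5]
  r2 -= -2·r0 → [0,-8,5,-24]
  r3 -= -1·r0 → [0,8,1,-2]
  r2 -= 4·r1 → [0,0,1,-4]
  r3 -= -4·r1 → [0,0,5,-22]
  r3 -= 5·r2 → [0,0,0,-2]

L=[[1,0,0,0],[-4,1,0,0],[-2,4,1,0],[-1,-4,5,1]] U=[[5,3,1,5],[0,-2,1,-5],[0,0,1,-4],[0,0,0,-2]]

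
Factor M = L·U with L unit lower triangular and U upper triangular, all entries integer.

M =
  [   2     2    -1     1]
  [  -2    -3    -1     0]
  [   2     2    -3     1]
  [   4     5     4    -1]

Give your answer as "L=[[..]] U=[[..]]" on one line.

  row1 -= -1·row0 → [0,-1,-2,1]
  row2 -= 1·row0 → [0,0,-2,0]
  row3 -= 2·row0 → [0,1,6,-3]
  row2 -= 0·row1 → [0,0,-2,0]
  row3 -= -1·row1 → [0,0,4,-2]
  row3 -= -2·row2 → [0,0,0,-2]

L=[[1,0,0,0],[-1,1,0,0],[1,0,1,0],[2,-1,-2,1]] U=[[2,2,-1,1],[0,-1,-2,1],[0,0,-2,0],[0,0,0,-2]]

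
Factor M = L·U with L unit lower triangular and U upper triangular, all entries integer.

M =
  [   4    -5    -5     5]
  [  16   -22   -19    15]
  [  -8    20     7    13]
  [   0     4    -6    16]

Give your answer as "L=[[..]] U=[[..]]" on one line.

  row1 -= 4·row0 → [0,-2,1,-5]
  row2 -= -2·row0 → [0,10,-3,23]
  row3 -= 0·row0 → [0,4,-6,16]
  row2 -= -5·row1 → [0,0,2,-2]
  row3 -= -2·row1 → [0,0,-4,6]
  row3 -= -2·row2 → [0,0,0,2]

L=[[1,0,0,0],[4,1,0,0],[-2,-5,1,0],[0,-2,-2,1]] U=[[4,-5,-5,5],[0,-2,1,-5],[0,0,2,-2],[0,0,0,2]]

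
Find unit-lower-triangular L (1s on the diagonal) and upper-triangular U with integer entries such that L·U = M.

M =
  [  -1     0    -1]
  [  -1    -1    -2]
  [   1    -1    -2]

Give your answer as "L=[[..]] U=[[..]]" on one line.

L=[[1,0,0],[1,1,0],[-1,1,1]] U=[[-1,0,-1],[0,-1,-1],[0,0,-2]]

  r1 -= 1·r0 → [0,-1,-1]
  r2 -= -1·r0 → [0,-1,-3]
  r2 -= 1·r1 → [0,0,-2]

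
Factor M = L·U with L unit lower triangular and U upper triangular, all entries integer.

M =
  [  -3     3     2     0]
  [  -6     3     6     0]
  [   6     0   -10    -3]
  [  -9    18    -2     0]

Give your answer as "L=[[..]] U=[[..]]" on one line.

  row1 -= 2·row0 → [0,-3,2,0]
  row2 -= -2·row0 → [0,6,-6,-3]
  row3 -= 3·row0 → [0,9,-8,0]
  row2 -= -2·row1 → [0,0,-2,-3]
  row3 -= -3·row1 → [0,0,-2,0]
  row3 -= 1·row2 → [0,0,0,3]

L=[[1,0,0,0],[2,1,0,0],[-2,-2,1,0],[3,-3,1,1]] U=[[-3,3,2,0],[0,-3,2,0],[0,0,-2,-3],[0,0,0,3]]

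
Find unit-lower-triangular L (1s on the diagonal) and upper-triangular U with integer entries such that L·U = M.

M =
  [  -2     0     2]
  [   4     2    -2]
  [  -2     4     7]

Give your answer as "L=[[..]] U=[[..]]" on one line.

  r1 -= -2·r0 → [0,2,2]
  r2 -= 1·r0 → [0,4,5]
  r2 -= 2·r1 → [0,0,1]

L=[[1,0,0],[-2,1,0],[1,2,1]] U=[[-2,0,2],[0,2,2],[0,0,1]]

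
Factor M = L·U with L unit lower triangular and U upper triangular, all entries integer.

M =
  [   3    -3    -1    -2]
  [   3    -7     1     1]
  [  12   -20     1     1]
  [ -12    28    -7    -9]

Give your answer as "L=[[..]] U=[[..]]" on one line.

L=[[1,0,0,0],[1,1,0,0],[4,2,1,0],[-4,-4,-3,1]] U=[[3,-3,-1,-2],[0,-4,2,3],[0,0,1,3],[0,0,0,4]]

  r1 -= 1·r0 → [0,-4,2,3]
  r2 -= 4·r0 → [0,-8,5,9]
  r3 -= -4·r0 → [0,16,-11,-17]
  r2 -= 2·r1 → [0,0,1,3]
  r3 -= -4·r1 → [0,0,-3,-5]
  r3 -= -3·r2 → [0,0,0,4]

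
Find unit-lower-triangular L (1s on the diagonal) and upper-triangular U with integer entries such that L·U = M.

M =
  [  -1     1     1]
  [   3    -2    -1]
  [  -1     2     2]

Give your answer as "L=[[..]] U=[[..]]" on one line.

L=[[1,0,0],[-3,1,0],[1,1,1]] U=[[-1,1,1],[0,1,2],[0,0,-1]]

  R1 -= -3·R0 → [0,1,2]
  R2 -= 1·R0 → [0,1,1]
  R2 -= 1·R1 → [0,0,-1]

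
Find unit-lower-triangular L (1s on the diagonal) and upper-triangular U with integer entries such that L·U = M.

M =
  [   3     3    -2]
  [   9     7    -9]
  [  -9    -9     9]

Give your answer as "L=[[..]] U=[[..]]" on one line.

L=[[1,0,0],[3,1,0],[-3,0,1]] U=[[3,3,-2],[0,-2,-3],[0,0,3]]

  R1 -= 3·R0 → [0,-2,-3]
  R2 -= -3·R0 → [0,0,3]
  R2 -= 0·R1 → [0,0,3]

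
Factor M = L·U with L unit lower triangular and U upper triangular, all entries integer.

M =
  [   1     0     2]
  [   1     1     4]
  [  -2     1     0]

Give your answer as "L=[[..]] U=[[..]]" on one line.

L=[[1,0,0],[1,1,0],[-2,1,1]] U=[[1,0,2],[0,1,2],[0,0,2]]

  R1 -= 1·R0 → [0,1,2]
  R2 -= -2·R0 → [0,1,4]
  R2 -= 1·R1 → [0,0,2]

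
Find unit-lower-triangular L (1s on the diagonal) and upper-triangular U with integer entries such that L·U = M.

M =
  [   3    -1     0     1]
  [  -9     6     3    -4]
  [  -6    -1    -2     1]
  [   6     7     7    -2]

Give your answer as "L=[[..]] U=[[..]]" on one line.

  r1 -= -3·r0 → [0,3,3,-1]
  r2 -= -2·r0 → [0,-3,-2,3]
  r3 -= 2·r0 → [0,9,7,-4]
  r2 -= -1·r1 → [0,0,1,2]
  r3 -= 3·r1 → [0,0,-2,-1]
  r3 -= -2·r2 → [0,0,0,3]

L=[[1,0,0,0],[-3,1,0,0],[-2,-1,1,0],[2,3,-2,1]] U=[[3,-1,0,1],[0,3,3,-1],[0,0,1,2],[0,0,0,3]]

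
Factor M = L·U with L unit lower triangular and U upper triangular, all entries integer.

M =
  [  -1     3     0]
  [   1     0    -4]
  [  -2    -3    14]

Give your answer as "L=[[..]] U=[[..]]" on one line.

L=[[1,0,0],[-1,1,0],[2,-3,1]] U=[[-1,3,0],[0,3,-4],[0,0,2]]

  R1 -= -1·R0 → [0,3,-4]
  R2 -= 2·R0 → [0,-9,14]
  R2 -= -3·R1 → [0,0,2]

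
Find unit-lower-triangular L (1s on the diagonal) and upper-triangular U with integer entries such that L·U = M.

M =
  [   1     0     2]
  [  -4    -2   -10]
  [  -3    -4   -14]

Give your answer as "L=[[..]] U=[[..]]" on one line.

  R1 -= -4·R0 → [0,-2,-2]
  R2 -= -3·R0 → [0,-4,-8]
  R2 -= 2·R1 → [0,0,-4]

L=[[1,0,0],[-4,1,0],[-3,2,1]] U=[[1,0,2],[0,-2,-2],[0,0,-4]]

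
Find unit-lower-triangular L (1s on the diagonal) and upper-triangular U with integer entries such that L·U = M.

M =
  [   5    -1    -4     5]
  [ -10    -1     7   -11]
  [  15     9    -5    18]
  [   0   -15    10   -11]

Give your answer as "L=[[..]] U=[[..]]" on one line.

  r1 -= -2·r0 → [0,-3,-1,-1]
  r2 -= 3·r0 → [0,12,7,3]
  r3 -= 0·r0 → [0,-15,10,-11]
  r2 -= -4·r1 → [0,0,3,-1]
  r3 -= 5·r1 → [0,0,15,-6]
  r3 -= 5·r2 → [0,0,0,-1]

L=[[1,0,0,0],[-2,1,0,0],[3,-4,1,0],[0,5,5,1]] U=[[5,-1,-4,5],[0,-3,-1,-1],[0,0,3,-1],[0,0,0,-1]]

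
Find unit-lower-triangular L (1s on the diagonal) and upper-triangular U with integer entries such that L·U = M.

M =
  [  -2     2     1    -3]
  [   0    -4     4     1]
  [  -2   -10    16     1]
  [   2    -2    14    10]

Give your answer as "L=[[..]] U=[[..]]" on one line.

L=[[1,0,0,0],[0,1,0,0],[1,3,1,0],[-1,0,5,1]] U=[[-2,2,1,-3],[0,-4,4,1],[0,0,3,1],[0,0,0,2]]

  R1 -= 0·R0 → [0,-4,4,1]
  R2 -= 1·R0 → [0,-12,15,4]
  R3 -= -1·R0 → [0,0,15,7]
  R2 -= 3·R1 → [0,0,3,1]
  R3 -= 0·R1 → [0,0,15,7]
  R3 -= 5·R2 → [0,0,0,2]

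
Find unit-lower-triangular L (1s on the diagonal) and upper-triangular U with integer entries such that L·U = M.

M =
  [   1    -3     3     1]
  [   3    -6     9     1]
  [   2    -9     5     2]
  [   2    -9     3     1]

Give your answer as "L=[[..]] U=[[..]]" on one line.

L=[[1,0,0,0],[3,1,0,0],[2,-1,1,0],[2,-1,3,1]] U=[[1,-3,3,1],[0,3,0,-2],[0,0,-1,-2],[0,0,0,3]]

  row1 -= 3·row0 → [0,3,0,-2]
  row2 -= 2·row0 → [0,-3,-1,0]
  row3 -= 2·row0 → [0,-3,-3,-1]
  row2 -= -1·row1 → [0,0,-1,-2]
  row3 -= -1·row1 → [0,0,-3,-3]
  row3 -= 3·row2 → [0,0,0,3]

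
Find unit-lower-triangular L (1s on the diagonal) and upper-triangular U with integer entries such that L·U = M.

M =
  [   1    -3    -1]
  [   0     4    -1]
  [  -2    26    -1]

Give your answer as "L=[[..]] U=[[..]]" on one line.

  row1 -= 0·row0 → [0,4,-1]
  row2 -= -2·row0 → [0,20,-3]
  row2 -= 5·row1 → [0,0,2]

L=[[1,0,0],[0,1,0],[-2,5,1]] U=[[1,-3,-1],[0,4,-1],[0,0,2]]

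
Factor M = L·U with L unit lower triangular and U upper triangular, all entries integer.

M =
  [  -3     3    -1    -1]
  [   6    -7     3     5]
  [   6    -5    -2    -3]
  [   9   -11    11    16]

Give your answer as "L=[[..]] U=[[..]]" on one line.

L=[[1,0,0,0],[-2,1,0,0],[-2,-1,1,0],[-3,2,-2,1]] U=[[-3,3,-1,-1],[0,-1,1,3],[0,0,-3,-2],[0,0,0,3]]

  row1 -= -2·row0 → [0,-1,1,3]
  row2 -= -2·row0 → [0,1,-4,-5]
  row3 -= -3·row0 → [0,-2,8,13]
  row2 -= -1·row1 → [0,0,-3,-2]
  row3 -= 2·row1 → [0,0,6,7]
  row3 -= -2·row2 → [0,0,0,3]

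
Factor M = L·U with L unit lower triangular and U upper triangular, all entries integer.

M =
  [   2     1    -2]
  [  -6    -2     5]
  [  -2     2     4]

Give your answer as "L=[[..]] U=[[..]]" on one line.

L=[[1,0,0],[-3,1,0],[-1,3,1]] U=[[2,1,-2],[0,1,-1],[0,0,5]]

  r1 -= -3·r0 → [0,1,-1]
  r2 -= -1·r0 → [0,3,2]
  r2 -= 3·r1 → [0,0,5]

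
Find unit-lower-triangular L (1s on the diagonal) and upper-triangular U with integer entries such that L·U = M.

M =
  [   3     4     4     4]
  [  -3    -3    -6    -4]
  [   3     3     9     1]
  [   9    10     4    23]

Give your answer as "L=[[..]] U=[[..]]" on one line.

L=[[1,0,0,0],[-1,1,0,0],[1,-1,1,0],[3,-2,-4,1]] U=[[3,4,4,4],[0,1,-2,0],[0,0,3,-3],[0,0,0,-1]]

  R1 -= -1·R0 → [0,1,-2,0]
  R2 -= 1·R0 → [0,-1,5,-3]
  R3 -= 3·R0 → [0,-2,-8,11]
  R2 -= -1·R1 → [0,0,3,-3]
  R3 -= -2·R1 → [0,0,-12,11]
  R3 -= -4·R2 → [0,0,0,-1]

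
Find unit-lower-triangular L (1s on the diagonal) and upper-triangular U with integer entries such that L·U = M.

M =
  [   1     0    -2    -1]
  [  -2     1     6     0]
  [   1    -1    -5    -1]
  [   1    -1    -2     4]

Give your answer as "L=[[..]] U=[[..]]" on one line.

L=[[1,0,0,0],[-2,1,0,0],[1,-1,1,0],[1,-1,-2,1]] U=[[1,0,-2,-1],[0,1,2,-2],[0,0,-1,-2],[0,0,0,-1]]

  R1 -= -2·R0 → [0,1,2,-2]
  R2 -= 1·R0 → [0,-1,-3,0]
  R3 -= 1·R0 → [0,-1,0,5]
  R2 -= -1·R1 → [0,0,-1,-2]
  R3 -= -1·R1 → [0,0,2,3]
  R3 -= -2·R2 → [0,0,0,-1]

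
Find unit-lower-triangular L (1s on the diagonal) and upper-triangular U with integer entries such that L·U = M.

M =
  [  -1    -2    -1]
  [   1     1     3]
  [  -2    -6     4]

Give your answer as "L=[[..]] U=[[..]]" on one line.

  r1 -= -1·r0 → [0,-1,2]
  r2 -= 2·r0 → [0,-2,6]
  r2 -= 2·r1 → [0,0,2]

L=[[1,0,0],[-1,1,0],[2,2,1]] U=[[-1,-2,-1],[0,-1,2],[0,0,2]]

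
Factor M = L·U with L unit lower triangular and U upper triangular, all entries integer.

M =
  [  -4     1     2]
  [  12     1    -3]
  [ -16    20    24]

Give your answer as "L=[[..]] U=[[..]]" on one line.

L=[[1,0,0],[-3,1,0],[4,4,1]] U=[[-4,1,2],[0,4,3],[0,0,4]]

  row1 -= -3·row0 → [0,4,3]
  row2 -= 4·row0 → [0,16,16]
  row2 -= 4·row1 → [0,0,4]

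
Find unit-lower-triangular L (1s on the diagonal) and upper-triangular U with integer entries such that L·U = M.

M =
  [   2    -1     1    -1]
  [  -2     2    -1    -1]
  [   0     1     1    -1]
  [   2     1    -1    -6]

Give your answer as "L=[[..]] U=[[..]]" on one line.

L=[[1,0,0,0],[-1,1,0,0],[0,1,1,0],[1,2,-2,1]] U=[[2,-1,1,-1],[0,1,0,-2],[0,0,1,1],[0,0,0,1]]

  row1 -= -1·row0 → [0,1,0,-2]
  row2 -= 0·row0 → [0,1,1,-1]
  row3 -= 1·row0 → [0,2,-2,-5]
  row2 -= 1·row1 → [0,0,1,1]
  row3 -= 2·row1 → [0,0,-2,-1]
  row3 -= -2·row2 → [0,0,0,1]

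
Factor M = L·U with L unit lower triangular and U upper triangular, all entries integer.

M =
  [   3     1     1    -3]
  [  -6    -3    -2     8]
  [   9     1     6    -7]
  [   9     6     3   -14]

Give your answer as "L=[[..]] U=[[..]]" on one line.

L=[[1,0,0,0],[-2,1,0,0],[3,2,1,0],[3,-3,0,1]] U=[[3,1,1,-3],[0,-1,0,2],[0,0,3,-2],[0,0,0,1]]

  row1 -= -2·row0 → [0,-1,0,2]
  row2 -= 3·row0 → [0,-2,3,2]
  row3 -= 3·row0 → [0,3,0,-5]
  row2 -= 2·row1 → [0,0,3,-2]
  row3 -= -3·row1 → [0,0,0,1]
  row3 -= 0·row2 → [0,0,0,1]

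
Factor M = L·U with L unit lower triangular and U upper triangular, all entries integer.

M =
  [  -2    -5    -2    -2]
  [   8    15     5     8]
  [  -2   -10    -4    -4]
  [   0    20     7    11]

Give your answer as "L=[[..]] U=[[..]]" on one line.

  row1 -= -4·row0 → [0,-5,-3,0]
  row2 -= 1·row0 → [0,-5,-2,-2]
  row3 -= 0·row0 → [0,20,7,11]
  row2 -= 1·row1 → [0,0,1,-2]
  row3 -= -4·row1 → [0,0,-5,11]
  row3 -= -5·row2 → [0,0,0,1]

L=[[1,0,0,0],[-4,1,0,0],[1,1,1,0],[0,-4,-5,1]] U=[[-2,-5,-2,-2],[0,-5,-3,0],[0,0,1,-2],[0,0,0,1]]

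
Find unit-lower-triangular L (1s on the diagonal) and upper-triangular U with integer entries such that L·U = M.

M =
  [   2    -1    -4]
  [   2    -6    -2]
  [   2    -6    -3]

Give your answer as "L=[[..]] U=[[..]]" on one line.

  r1 -= 1·r0 → [0,-5,2]
  r2 -= 1·r0 → [0,-5,1]
  r2 -= 1·r1 → [0,0,-1]

L=[[1,0,0],[1,1,0],[1,1,1]] U=[[2,-1,-4],[0,-5,2],[0,0,-1]]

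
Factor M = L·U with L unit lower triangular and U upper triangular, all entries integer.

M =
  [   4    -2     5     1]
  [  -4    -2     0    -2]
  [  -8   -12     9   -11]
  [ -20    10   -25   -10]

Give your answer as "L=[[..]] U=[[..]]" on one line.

L=[[1,0,0,0],[-1,1,0,0],[-2,4,1,0],[-5,0,0,1]] U=[[4,-2,5,1],[0,-4,5,-1],[0,0,-1,-5],[0,0,0,-5]]

  r1 -= -1·r0 → [0,-4,5,-1]
  r2 -= -2·r0 → [0,-16,19,-9]
  r3 -= -5·r0 → [0,0,0,-5]
  r2 -= 4·r1 → [0,0,-1,-5]
  r3 -= 0·r1 → [0,0,0,-5]
  r3 -= 0·r2 → [0,0,0,-5]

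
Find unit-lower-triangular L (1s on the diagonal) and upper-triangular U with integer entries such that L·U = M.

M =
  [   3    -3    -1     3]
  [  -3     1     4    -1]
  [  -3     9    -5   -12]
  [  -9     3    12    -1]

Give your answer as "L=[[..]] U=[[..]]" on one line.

  R1 -= -1·R0 → [0,-2,3,2]
  R2 -= -1·R0 → [0,6,-6,-9]
  R3 -= -3·R0 → [0,-6,9,8]
  R2 -= -3·R1 → [0,0,3,-3]
  R3 -= 3·R1 → [0,0,0,2]
  R3 -= 0·R2 → [0,0,0,2]

L=[[1,0,0,0],[-1,1,0,0],[-1,-3,1,0],[-3,3,0,1]] U=[[3,-3,-1,3],[0,-2,3,2],[0,0,3,-3],[0,0,0,2]]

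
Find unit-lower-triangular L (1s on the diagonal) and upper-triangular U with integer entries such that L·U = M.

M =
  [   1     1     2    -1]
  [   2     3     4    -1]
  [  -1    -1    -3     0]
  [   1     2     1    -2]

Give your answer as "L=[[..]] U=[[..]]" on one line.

  r1 -= 2·r0 → [0,1,0,1]
  r2 -= -1·r0 → [0,0,-1,-1]
  r3 -= 1·r0 → [0,1,-1,-1]
  r2 -= 0·r1 → [0,0,-1,-1]
  r3 -= 1·r1 → [0,0,-1,-2]
  r3 -= 1·r2 → [0,0,0,-1]

L=[[1,0,0,0],[2,1,0,0],[-1,0,1,0],[1,1,1,1]] U=[[1,1,2,-1],[0,1,0,1],[0,0,-1,-1],[0,0,0,-1]]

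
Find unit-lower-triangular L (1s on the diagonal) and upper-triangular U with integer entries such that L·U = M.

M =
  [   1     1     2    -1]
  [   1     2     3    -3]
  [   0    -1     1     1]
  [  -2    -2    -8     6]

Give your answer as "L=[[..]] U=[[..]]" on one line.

  row1 -= 1·row0 → [0,1,1,-2]
  row2 -= 0·row0 → [0,-1,1,1]
  row3 -= -2·row0 → [0,0,-4,4]
  row2 -= -1·row1 → [0,0,2,-1]
  row3 -= 0·row1 → [0,0,-4,4]
  row3 -= -2·row2 → [0,0,0,2]

L=[[1,0,0,0],[1,1,0,0],[0,-1,1,0],[-2,0,-2,1]] U=[[1,1,2,-1],[0,1,1,-2],[0,0,2,-1],[0,0,0,2]]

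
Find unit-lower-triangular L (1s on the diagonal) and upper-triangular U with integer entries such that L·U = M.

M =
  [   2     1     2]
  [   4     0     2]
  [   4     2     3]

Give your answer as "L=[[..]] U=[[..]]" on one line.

L=[[1,0,0],[2,1,0],[2,0,1]] U=[[2,1,2],[0,-2,-2],[0,0,-1]]

  row1 -= 2·row0 → [0,-2,-2]
  row2 -= 2·row0 → [0,0,-1]
  row2 -= 0·row1 → [0,0,-1]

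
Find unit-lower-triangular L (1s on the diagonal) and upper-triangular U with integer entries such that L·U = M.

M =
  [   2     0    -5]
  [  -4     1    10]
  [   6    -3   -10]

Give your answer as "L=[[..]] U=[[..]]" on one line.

  R1 -= -2·R0 → [0,1,0]
  R2 -= 3·R0 → [0,-3,5]
  R2 -= -3·R1 → [0,0,5]

L=[[1,0,0],[-2,1,0],[3,-3,1]] U=[[2,0,-5],[0,1,0],[0,0,5]]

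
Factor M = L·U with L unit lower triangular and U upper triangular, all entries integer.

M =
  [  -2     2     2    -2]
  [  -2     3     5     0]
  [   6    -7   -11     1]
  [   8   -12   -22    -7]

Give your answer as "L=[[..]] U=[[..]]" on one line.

L=[[1,0,0,0],[1,1,0,0],[-3,-1,1,0],[-4,-4,1,1]] U=[[-2,2,2,-2],[0,1,3,2],[0,0,-2,-3],[0,0,0,-4]]

  r1 -= 1·r0 → [0,1,3,2]
  r2 -= -3·r0 → [0,-1,-5,-5]
  r3 -= -4·r0 → [0,-4,-14,-15]
  r2 -= -1·r1 → [0,0,-2,-3]
  r3 -= -4·r1 → [0,0,-2,-7]
  r3 -= 1·r2 → [0,0,0,-4]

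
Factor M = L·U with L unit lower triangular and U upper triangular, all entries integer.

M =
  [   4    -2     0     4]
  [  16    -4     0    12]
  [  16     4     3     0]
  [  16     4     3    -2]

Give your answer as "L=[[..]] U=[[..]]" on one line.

  R1 -= 4·R0 → [0,4,0,-4]
  R2 -= 4·R0 → [0,12,3,-16]
  R3 -= 4·R0 → [0,12,3,-18]
  R2 -= 3·R1 → [0,0,3,-4]
  R3 -= 3·R1 → [0,0,3,-6]
  R3 -= 1·R2 → [0,0,0,-2]

L=[[1,0,0,0],[4,1,0,0],[4,3,1,0],[4,3,1,1]] U=[[4,-2,0,4],[0,4,0,-4],[0,0,3,-4],[0,0,0,-2]]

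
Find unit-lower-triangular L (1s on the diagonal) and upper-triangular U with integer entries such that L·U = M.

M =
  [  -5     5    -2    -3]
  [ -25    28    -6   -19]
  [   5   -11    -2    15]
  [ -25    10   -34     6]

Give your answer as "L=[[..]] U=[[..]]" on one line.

L=[[1,0,0,0],[5,1,0,0],[-1,-2,1,0],[5,-5,-1,1]] U=[[-5,5,-2,-3],[0,3,4,-4],[0,0,4,4],[0,0,0,5]]

  r1 -= 5·r0 → [0,3,4,-4]
  r2 -= -1·r0 → [0,-6,-4,12]
  r3 -= 5·r0 → [0,-15,-24,21]
  r2 -= -2·r1 → [0,0,4,4]
  r3 -= -5·r1 → [0,0,-4,1]
  r3 -= -1·r2 → [0,0,0,5]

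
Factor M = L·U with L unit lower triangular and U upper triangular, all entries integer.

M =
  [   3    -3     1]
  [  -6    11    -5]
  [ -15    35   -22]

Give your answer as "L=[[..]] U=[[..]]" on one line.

  row1 -= -2·row0 → [0,5,-3]
  row2 -= -5·row0 → [0,20,-17]
  row2 -= 4·row1 → [0,0,-5]

L=[[1,0,0],[-2,1,0],[-5,4,1]] U=[[3,-3,1],[0,5,-3],[0,0,-5]]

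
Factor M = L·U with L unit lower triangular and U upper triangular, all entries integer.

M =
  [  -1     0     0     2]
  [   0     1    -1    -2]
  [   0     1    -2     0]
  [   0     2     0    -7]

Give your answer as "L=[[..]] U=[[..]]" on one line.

  row1 -= 0·row0 → [0,1,-1,-2]
  row2 -= 0·row0 → [0,1,-2,0]
  row3 -= 0·row0 → [0,2,0,-7]
  row2 -= 1·row1 → [0,0,-1,2]
  row3 -= 2·row1 → [0,0,2,-3]
  row3 -= -2·row2 → [0,0,0,1]

L=[[1,0,0,0],[0,1,0,0],[0,1,1,0],[0,2,-2,1]] U=[[-1,0,0,2],[0,1,-1,-2],[0,0,-1,2],[0,0,0,1]]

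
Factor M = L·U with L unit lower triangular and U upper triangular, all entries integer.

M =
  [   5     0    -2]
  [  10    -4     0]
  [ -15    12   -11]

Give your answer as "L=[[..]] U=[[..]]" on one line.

L=[[1,0,0],[2,1,0],[-3,-3,1]] U=[[5,0,-2],[0,-4,4],[0,0,-5]]

  row1 -= 2·row0 → [0,-4,4]
  row2 -= -3·row0 → [0,12,-17]
  row2 -= -3·row1 → [0,0,-5]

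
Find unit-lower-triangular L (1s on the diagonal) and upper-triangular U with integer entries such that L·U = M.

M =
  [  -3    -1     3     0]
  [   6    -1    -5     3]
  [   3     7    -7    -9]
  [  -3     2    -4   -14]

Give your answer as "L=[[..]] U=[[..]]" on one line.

L=[[1,0,0,0],[-2,1,0,0],[-1,-2,1,0],[1,-1,3,1]] U=[[-3,-1,3,0],[0,-3,1,3],[0,0,-2,-3],[0,0,0,-2]]

  R1 -= -2·R0 → [0,-3,1,3]
  R2 -= -1·R0 → [0,6,-4,-9]
  R3 -= 1·R0 → [0,3,-7,-14]
  R2 -= -2·R1 → [0,0,-2,-3]
  R3 -= -1·R1 → [0,0,-6,-11]
  R3 -= 3·R2 → [0,0,0,-2]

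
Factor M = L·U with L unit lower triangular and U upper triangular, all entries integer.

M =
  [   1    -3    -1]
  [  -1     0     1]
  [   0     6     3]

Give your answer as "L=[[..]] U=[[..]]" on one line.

  R1 -= -1·R0 → [0,-3,0]
  R2 -= 0·R0 → [0,6,3]
  R2 -= -2·R1 → [0,0,3]

L=[[1,0,0],[-1,1,0],[0,-2,1]] U=[[1,-3,-1],[0,-3,0],[0,0,3]]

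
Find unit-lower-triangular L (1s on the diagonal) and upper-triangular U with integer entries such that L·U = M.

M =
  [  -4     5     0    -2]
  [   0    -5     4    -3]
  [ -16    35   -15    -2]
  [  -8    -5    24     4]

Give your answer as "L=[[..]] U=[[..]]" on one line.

L=[[1,0,0,0],[0,1,0,0],[4,-3,1,0],[2,3,-4,1]] U=[[-4,5,0,-2],[0,-5,4,-3],[0,0,-3,-3],[0,0,0,5]]

  r1 -= 0·r0 → [0,-5,4,-3]
  r2 -= 4·r0 → [0,15,-15,6]
  r3 -= 2·r0 → [0,-15,24,8]
  r2 -= -3·r1 → [0,0,-3,-3]
  r3 -= 3·r1 → [0,0,12,17]
  r3 -= -4·r2 → [0,0,0,5]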